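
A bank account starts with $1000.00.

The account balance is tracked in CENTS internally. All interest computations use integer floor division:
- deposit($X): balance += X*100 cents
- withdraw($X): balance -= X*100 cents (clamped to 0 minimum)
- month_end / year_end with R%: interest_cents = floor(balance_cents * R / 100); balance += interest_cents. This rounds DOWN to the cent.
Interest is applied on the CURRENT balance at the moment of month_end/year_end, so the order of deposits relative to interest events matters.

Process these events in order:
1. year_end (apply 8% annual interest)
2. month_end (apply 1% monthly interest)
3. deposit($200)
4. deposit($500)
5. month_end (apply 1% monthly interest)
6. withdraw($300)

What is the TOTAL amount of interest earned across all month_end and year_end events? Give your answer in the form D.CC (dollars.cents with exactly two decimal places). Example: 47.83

After 1 (year_end (apply 8% annual interest)): balance=$1080.00 total_interest=$80.00
After 2 (month_end (apply 1% monthly interest)): balance=$1090.80 total_interest=$90.80
After 3 (deposit($200)): balance=$1290.80 total_interest=$90.80
After 4 (deposit($500)): balance=$1790.80 total_interest=$90.80
After 5 (month_end (apply 1% monthly interest)): balance=$1808.70 total_interest=$108.70
After 6 (withdraw($300)): balance=$1508.70 total_interest=$108.70

Answer: 108.70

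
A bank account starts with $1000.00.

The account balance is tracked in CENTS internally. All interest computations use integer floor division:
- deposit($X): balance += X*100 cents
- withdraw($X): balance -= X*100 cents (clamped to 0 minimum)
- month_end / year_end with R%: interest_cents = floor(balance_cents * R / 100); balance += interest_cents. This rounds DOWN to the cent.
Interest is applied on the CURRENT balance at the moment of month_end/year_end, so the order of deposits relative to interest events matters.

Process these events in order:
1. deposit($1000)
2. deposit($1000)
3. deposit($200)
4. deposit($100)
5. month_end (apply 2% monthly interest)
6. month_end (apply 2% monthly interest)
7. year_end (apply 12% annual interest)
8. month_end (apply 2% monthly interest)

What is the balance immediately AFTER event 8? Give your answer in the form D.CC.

Answer: 3922.21

Derivation:
After 1 (deposit($1000)): balance=$2000.00 total_interest=$0.00
After 2 (deposit($1000)): balance=$3000.00 total_interest=$0.00
After 3 (deposit($200)): balance=$3200.00 total_interest=$0.00
After 4 (deposit($100)): balance=$3300.00 total_interest=$0.00
After 5 (month_end (apply 2% monthly interest)): balance=$3366.00 total_interest=$66.00
After 6 (month_end (apply 2% monthly interest)): balance=$3433.32 total_interest=$133.32
After 7 (year_end (apply 12% annual interest)): balance=$3845.31 total_interest=$545.31
After 8 (month_end (apply 2% monthly interest)): balance=$3922.21 total_interest=$622.21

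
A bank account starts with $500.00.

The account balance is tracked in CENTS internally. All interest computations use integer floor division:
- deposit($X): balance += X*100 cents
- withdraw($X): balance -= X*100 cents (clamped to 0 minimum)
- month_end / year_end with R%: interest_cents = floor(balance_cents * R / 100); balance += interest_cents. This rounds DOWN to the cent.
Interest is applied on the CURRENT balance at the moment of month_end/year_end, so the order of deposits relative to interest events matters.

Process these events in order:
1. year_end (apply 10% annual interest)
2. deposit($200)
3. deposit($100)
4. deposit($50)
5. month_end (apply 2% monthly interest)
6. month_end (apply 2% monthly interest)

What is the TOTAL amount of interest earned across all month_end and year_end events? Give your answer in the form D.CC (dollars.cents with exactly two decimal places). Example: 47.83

After 1 (year_end (apply 10% annual interest)): balance=$550.00 total_interest=$50.00
After 2 (deposit($200)): balance=$750.00 total_interest=$50.00
After 3 (deposit($100)): balance=$850.00 total_interest=$50.00
After 4 (deposit($50)): balance=$900.00 total_interest=$50.00
After 5 (month_end (apply 2% monthly interest)): balance=$918.00 total_interest=$68.00
After 6 (month_end (apply 2% monthly interest)): balance=$936.36 total_interest=$86.36

Answer: 86.36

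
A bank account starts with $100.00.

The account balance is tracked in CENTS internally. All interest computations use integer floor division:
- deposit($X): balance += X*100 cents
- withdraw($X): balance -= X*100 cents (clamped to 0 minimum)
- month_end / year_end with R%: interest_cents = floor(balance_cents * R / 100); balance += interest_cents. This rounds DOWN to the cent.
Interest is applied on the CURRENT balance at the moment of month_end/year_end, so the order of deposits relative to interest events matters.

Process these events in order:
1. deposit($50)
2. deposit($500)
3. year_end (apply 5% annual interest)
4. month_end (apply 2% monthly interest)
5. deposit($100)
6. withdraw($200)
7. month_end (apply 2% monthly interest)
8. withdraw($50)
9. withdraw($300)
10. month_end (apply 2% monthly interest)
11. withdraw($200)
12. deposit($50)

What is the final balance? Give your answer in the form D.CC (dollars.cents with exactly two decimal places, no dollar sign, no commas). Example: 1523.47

After 1 (deposit($50)): balance=$150.00 total_interest=$0.00
After 2 (deposit($500)): balance=$650.00 total_interest=$0.00
After 3 (year_end (apply 5% annual interest)): balance=$682.50 total_interest=$32.50
After 4 (month_end (apply 2% monthly interest)): balance=$696.15 total_interest=$46.15
After 5 (deposit($100)): balance=$796.15 total_interest=$46.15
After 6 (withdraw($200)): balance=$596.15 total_interest=$46.15
After 7 (month_end (apply 2% monthly interest)): balance=$608.07 total_interest=$58.07
After 8 (withdraw($50)): balance=$558.07 total_interest=$58.07
After 9 (withdraw($300)): balance=$258.07 total_interest=$58.07
After 10 (month_end (apply 2% monthly interest)): balance=$263.23 total_interest=$63.23
After 11 (withdraw($200)): balance=$63.23 total_interest=$63.23
After 12 (deposit($50)): balance=$113.23 total_interest=$63.23

Answer: 113.23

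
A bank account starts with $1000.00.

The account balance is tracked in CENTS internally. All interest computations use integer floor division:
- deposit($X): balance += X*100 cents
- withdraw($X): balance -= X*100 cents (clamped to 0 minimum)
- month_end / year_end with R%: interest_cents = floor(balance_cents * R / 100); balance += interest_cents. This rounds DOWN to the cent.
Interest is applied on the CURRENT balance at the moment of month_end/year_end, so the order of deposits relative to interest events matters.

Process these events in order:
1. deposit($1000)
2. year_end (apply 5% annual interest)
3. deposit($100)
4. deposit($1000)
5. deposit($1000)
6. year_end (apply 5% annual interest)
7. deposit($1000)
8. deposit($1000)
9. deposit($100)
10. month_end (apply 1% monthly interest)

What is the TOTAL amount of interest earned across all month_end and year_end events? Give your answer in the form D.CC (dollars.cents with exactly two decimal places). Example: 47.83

Answer: 375.10

Derivation:
After 1 (deposit($1000)): balance=$2000.00 total_interest=$0.00
After 2 (year_end (apply 5% annual interest)): balance=$2100.00 total_interest=$100.00
After 3 (deposit($100)): balance=$2200.00 total_interest=$100.00
After 4 (deposit($1000)): balance=$3200.00 total_interest=$100.00
After 5 (deposit($1000)): balance=$4200.00 total_interest=$100.00
After 6 (year_end (apply 5% annual interest)): balance=$4410.00 total_interest=$310.00
After 7 (deposit($1000)): balance=$5410.00 total_interest=$310.00
After 8 (deposit($1000)): balance=$6410.00 total_interest=$310.00
After 9 (deposit($100)): balance=$6510.00 total_interest=$310.00
After 10 (month_end (apply 1% monthly interest)): balance=$6575.10 total_interest=$375.10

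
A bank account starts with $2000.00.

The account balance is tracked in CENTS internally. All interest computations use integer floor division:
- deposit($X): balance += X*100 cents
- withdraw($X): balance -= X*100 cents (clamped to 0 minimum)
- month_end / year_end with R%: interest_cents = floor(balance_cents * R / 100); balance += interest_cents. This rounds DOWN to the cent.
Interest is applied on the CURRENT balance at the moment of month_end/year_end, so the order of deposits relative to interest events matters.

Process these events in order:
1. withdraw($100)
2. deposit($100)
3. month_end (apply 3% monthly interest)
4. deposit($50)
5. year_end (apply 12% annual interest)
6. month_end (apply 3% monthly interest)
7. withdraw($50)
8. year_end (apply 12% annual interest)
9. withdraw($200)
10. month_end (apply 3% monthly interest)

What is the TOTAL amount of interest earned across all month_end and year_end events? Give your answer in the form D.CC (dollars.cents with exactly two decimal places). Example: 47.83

After 1 (withdraw($100)): balance=$1900.00 total_interest=$0.00
After 2 (deposit($100)): balance=$2000.00 total_interest=$0.00
After 3 (month_end (apply 3% monthly interest)): balance=$2060.00 total_interest=$60.00
After 4 (deposit($50)): balance=$2110.00 total_interest=$60.00
After 5 (year_end (apply 12% annual interest)): balance=$2363.20 total_interest=$313.20
After 6 (month_end (apply 3% monthly interest)): balance=$2434.09 total_interest=$384.09
After 7 (withdraw($50)): balance=$2384.09 total_interest=$384.09
After 8 (year_end (apply 12% annual interest)): balance=$2670.18 total_interest=$670.18
After 9 (withdraw($200)): balance=$2470.18 total_interest=$670.18
After 10 (month_end (apply 3% monthly interest)): balance=$2544.28 total_interest=$744.28

Answer: 744.28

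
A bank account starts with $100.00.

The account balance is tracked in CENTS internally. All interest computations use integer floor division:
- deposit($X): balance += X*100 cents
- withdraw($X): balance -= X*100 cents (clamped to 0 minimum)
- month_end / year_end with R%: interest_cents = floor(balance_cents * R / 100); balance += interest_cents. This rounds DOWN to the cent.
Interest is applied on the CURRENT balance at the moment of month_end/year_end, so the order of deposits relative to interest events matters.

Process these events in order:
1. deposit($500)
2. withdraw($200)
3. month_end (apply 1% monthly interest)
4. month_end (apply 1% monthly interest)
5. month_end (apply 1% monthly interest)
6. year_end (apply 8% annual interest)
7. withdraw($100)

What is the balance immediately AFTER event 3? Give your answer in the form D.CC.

Answer: 404.00

Derivation:
After 1 (deposit($500)): balance=$600.00 total_interest=$0.00
After 2 (withdraw($200)): balance=$400.00 total_interest=$0.00
After 3 (month_end (apply 1% monthly interest)): balance=$404.00 total_interest=$4.00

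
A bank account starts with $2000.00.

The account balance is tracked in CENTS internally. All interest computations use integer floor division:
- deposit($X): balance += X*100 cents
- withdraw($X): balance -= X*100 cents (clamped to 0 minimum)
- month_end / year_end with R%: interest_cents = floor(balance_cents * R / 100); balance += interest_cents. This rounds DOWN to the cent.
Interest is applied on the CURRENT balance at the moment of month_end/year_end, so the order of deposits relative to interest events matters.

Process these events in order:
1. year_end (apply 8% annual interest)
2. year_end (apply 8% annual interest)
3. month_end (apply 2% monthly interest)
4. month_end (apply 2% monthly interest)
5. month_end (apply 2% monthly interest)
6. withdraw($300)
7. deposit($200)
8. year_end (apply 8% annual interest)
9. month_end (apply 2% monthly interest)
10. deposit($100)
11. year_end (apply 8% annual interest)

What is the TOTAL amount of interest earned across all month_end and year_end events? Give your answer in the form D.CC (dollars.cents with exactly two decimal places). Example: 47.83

After 1 (year_end (apply 8% annual interest)): balance=$2160.00 total_interest=$160.00
After 2 (year_end (apply 8% annual interest)): balance=$2332.80 total_interest=$332.80
After 3 (month_end (apply 2% monthly interest)): balance=$2379.45 total_interest=$379.45
After 4 (month_end (apply 2% monthly interest)): balance=$2427.03 total_interest=$427.03
After 5 (month_end (apply 2% monthly interest)): balance=$2475.57 total_interest=$475.57
After 6 (withdraw($300)): balance=$2175.57 total_interest=$475.57
After 7 (deposit($200)): balance=$2375.57 total_interest=$475.57
After 8 (year_end (apply 8% annual interest)): balance=$2565.61 total_interest=$665.61
After 9 (month_end (apply 2% monthly interest)): balance=$2616.92 total_interest=$716.92
After 10 (deposit($100)): balance=$2716.92 total_interest=$716.92
After 11 (year_end (apply 8% annual interest)): balance=$2934.27 total_interest=$934.27

Answer: 934.27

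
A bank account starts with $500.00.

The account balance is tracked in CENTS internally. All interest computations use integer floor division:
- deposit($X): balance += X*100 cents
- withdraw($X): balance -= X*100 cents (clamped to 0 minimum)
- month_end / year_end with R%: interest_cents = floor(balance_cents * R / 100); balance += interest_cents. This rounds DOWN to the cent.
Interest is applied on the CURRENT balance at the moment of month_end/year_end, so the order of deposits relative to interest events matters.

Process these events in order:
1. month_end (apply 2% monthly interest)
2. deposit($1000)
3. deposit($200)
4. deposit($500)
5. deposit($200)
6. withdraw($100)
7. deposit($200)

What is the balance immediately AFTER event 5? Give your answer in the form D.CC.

After 1 (month_end (apply 2% monthly interest)): balance=$510.00 total_interest=$10.00
After 2 (deposit($1000)): balance=$1510.00 total_interest=$10.00
After 3 (deposit($200)): balance=$1710.00 total_interest=$10.00
After 4 (deposit($500)): balance=$2210.00 total_interest=$10.00
After 5 (deposit($200)): balance=$2410.00 total_interest=$10.00

Answer: 2410.00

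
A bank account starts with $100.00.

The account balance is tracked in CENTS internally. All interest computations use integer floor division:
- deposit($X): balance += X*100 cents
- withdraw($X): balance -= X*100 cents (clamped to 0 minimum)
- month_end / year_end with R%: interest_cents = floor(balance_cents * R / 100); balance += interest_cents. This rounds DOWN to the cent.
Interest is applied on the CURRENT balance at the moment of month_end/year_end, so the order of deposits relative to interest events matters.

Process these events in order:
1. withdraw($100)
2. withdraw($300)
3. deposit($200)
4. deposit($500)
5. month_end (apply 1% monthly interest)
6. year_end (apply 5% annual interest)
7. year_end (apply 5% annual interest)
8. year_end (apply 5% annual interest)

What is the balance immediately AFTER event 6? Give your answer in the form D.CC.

Answer: 742.35

Derivation:
After 1 (withdraw($100)): balance=$0.00 total_interest=$0.00
After 2 (withdraw($300)): balance=$0.00 total_interest=$0.00
After 3 (deposit($200)): balance=$200.00 total_interest=$0.00
After 4 (deposit($500)): balance=$700.00 total_interest=$0.00
After 5 (month_end (apply 1% monthly interest)): balance=$707.00 total_interest=$7.00
After 6 (year_end (apply 5% annual interest)): balance=$742.35 total_interest=$42.35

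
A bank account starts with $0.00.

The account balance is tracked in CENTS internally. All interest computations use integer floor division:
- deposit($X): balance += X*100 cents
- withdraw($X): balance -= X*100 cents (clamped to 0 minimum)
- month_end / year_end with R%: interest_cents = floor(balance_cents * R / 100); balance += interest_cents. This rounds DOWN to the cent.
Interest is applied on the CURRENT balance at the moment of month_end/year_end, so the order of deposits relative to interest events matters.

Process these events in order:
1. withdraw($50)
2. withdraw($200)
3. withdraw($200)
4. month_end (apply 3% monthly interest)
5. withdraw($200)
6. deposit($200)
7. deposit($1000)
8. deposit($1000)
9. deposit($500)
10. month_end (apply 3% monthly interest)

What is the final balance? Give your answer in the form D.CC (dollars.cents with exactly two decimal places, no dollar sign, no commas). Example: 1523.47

Answer: 2781.00

Derivation:
After 1 (withdraw($50)): balance=$0.00 total_interest=$0.00
After 2 (withdraw($200)): balance=$0.00 total_interest=$0.00
After 3 (withdraw($200)): balance=$0.00 total_interest=$0.00
After 4 (month_end (apply 3% monthly interest)): balance=$0.00 total_interest=$0.00
After 5 (withdraw($200)): balance=$0.00 total_interest=$0.00
After 6 (deposit($200)): balance=$200.00 total_interest=$0.00
After 7 (deposit($1000)): balance=$1200.00 total_interest=$0.00
After 8 (deposit($1000)): balance=$2200.00 total_interest=$0.00
After 9 (deposit($500)): balance=$2700.00 total_interest=$0.00
After 10 (month_end (apply 3% monthly interest)): balance=$2781.00 total_interest=$81.00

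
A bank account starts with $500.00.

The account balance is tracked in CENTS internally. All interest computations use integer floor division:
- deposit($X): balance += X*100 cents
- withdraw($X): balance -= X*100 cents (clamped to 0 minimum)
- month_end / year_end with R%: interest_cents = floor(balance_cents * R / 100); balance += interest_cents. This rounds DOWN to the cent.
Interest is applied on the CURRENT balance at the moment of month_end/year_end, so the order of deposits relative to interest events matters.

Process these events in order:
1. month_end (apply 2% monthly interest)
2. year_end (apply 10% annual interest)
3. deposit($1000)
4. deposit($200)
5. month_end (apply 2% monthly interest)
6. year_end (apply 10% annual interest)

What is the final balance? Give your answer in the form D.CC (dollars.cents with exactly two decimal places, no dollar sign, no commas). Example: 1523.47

Answer: 1975.84

Derivation:
After 1 (month_end (apply 2% monthly interest)): balance=$510.00 total_interest=$10.00
After 2 (year_end (apply 10% annual interest)): balance=$561.00 total_interest=$61.00
After 3 (deposit($1000)): balance=$1561.00 total_interest=$61.00
After 4 (deposit($200)): balance=$1761.00 total_interest=$61.00
After 5 (month_end (apply 2% monthly interest)): balance=$1796.22 total_interest=$96.22
After 6 (year_end (apply 10% annual interest)): balance=$1975.84 total_interest=$275.84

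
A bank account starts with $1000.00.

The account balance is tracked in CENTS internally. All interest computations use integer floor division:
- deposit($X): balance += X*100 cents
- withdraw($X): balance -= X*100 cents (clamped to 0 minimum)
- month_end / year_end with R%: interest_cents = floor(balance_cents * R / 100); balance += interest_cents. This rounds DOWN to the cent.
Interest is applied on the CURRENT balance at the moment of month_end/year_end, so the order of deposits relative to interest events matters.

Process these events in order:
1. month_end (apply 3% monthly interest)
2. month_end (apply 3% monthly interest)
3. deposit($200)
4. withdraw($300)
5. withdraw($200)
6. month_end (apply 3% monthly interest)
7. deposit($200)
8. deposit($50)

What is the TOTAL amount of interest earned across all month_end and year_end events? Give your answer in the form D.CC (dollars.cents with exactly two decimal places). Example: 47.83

Answer: 83.72

Derivation:
After 1 (month_end (apply 3% monthly interest)): balance=$1030.00 total_interest=$30.00
After 2 (month_end (apply 3% monthly interest)): balance=$1060.90 total_interest=$60.90
After 3 (deposit($200)): balance=$1260.90 total_interest=$60.90
After 4 (withdraw($300)): balance=$960.90 total_interest=$60.90
After 5 (withdraw($200)): balance=$760.90 total_interest=$60.90
After 6 (month_end (apply 3% monthly interest)): balance=$783.72 total_interest=$83.72
After 7 (deposit($200)): balance=$983.72 total_interest=$83.72
After 8 (deposit($50)): balance=$1033.72 total_interest=$83.72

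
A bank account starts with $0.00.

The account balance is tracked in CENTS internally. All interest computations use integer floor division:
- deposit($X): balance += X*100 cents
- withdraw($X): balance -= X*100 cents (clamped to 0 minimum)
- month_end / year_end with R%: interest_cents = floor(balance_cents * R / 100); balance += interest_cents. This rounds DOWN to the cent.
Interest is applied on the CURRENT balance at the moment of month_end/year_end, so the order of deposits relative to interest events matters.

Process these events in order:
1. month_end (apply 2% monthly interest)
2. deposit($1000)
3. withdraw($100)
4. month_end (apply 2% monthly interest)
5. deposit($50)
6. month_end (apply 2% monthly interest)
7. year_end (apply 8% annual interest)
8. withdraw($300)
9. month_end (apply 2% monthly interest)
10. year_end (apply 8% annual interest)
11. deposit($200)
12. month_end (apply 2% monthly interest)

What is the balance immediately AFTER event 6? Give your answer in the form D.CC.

After 1 (month_end (apply 2% monthly interest)): balance=$0.00 total_interest=$0.00
After 2 (deposit($1000)): balance=$1000.00 total_interest=$0.00
After 3 (withdraw($100)): balance=$900.00 total_interest=$0.00
After 4 (month_end (apply 2% monthly interest)): balance=$918.00 total_interest=$18.00
After 5 (deposit($50)): balance=$968.00 total_interest=$18.00
After 6 (month_end (apply 2% monthly interest)): balance=$987.36 total_interest=$37.36

Answer: 987.36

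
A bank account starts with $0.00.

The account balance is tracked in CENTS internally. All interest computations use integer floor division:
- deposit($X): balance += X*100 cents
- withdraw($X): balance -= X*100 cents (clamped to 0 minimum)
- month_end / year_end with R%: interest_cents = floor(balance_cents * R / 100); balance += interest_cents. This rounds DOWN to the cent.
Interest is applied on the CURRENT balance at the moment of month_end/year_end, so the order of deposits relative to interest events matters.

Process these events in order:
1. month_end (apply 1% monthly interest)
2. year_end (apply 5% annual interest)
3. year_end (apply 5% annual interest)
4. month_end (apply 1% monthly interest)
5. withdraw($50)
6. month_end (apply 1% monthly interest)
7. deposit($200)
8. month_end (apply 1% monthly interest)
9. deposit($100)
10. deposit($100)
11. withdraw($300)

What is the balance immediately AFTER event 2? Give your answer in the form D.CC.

Answer: 0.00

Derivation:
After 1 (month_end (apply 1% monthly interest)): balance=$0.00 total_interest=$0.00
After 2 (year_end (apply 5% annual interest)): balance=$0.00 total_interest=$0.00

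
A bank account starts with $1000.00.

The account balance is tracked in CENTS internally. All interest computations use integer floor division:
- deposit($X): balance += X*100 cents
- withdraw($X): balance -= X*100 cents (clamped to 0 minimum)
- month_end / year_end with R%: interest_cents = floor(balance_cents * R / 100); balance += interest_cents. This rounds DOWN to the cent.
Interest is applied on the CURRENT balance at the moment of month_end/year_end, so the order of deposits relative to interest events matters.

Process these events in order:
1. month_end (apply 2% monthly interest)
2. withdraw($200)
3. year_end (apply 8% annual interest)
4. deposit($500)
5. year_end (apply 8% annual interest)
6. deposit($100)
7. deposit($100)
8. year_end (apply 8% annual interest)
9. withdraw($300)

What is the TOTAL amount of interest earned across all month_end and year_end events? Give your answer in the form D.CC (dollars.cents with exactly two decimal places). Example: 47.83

Answer: 332.15

Derivation:
After 1 (month_end (apply 2% monthly interest)): balance=$1020.00 total_interest=$20.00
After 2 (withdraw($200)): balance=$820.00 total_interest=$20.00
After 3 (year_end (apply 8% annual interest)): balance=$885.60 total_interest=$85.60
After 4 (deposit($500)): balance=$1385.60 total_interest=$85.60
After 5 (year_end (apply 8% annual interest)): balance=$1496.44 total_interest=$196.44
After 6 (deposit($100)): balance=$1596.44 total_interest=$196.44
After 7 (deposit($100)): balance=$1696.44 total_interest=$196.44
After 8 (year_end (apply 8% annual interest)): balance=$1832.15 total_interest=$332.15
After 9 (withdraw($300)): balance=$1532.15 total_interest=$332.15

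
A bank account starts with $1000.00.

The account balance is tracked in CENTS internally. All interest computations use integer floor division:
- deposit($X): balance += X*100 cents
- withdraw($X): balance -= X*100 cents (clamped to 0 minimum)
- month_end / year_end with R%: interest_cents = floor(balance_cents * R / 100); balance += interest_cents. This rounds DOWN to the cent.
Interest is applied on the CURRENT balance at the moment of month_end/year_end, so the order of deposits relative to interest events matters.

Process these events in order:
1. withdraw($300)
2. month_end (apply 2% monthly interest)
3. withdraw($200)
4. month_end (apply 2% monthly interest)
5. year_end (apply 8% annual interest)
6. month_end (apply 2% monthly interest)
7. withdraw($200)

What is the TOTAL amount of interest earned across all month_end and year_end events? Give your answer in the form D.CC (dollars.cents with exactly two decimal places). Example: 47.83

Answer: 77.54

Derivation:
After 1 (withdraw($300)): balance=$700.00 total_interest=$0.00
After 2 (month_end (apply 2% monthly interest)): balance=$714.00 total_interest=$14.00
After 3 (withdraw($200)): balance=$514.00 total_interest=$14.00
After 4 (month_end (apply 2% monthly interest)): balance=$524.28 total_interest=$24.28
After 5 (year_end (apply 8% annual interest)): balance=$566.22 total_interest=$66.22
After 6 (month_end (apply 2% monthly interest)): balance=$577.54 total_interest=$77.54
After 7 (withdraw($200)): balance=$377.54 total_interest=$77.54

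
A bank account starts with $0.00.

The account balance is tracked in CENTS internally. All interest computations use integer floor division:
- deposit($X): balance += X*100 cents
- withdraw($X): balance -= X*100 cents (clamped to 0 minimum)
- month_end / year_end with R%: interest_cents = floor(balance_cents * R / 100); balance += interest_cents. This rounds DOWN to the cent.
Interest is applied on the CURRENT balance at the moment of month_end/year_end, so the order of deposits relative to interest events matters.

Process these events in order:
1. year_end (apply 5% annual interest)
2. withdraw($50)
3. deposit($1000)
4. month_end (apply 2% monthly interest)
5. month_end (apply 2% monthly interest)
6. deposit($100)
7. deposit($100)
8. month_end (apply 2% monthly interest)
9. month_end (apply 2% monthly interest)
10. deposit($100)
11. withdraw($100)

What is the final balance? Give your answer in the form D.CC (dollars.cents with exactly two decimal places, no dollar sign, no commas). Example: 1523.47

After 1 (year_end (apply 5% annual interest)): balance=$0.00 total_interest=$0.00
After 2 (withdraw($50)): balance=$0.00 total_interest=$0.00
After 3 (deposit($1000)): balance=$1000.00 total_interest=$0.00
After 4 (month_end (apply 2% monthly interest)): balance=$1020.00 total_interest=$20.00
After 5 (month_end (apply 2% monthly interest)): balance=$1040.40 total_interest=$40.40
After 6 (deposit($100)): balance=$1140.40 total_interest=$40.40
After 7 (deposit($100)): balance=$1240.40 total_interest=$40.40
After 8 (month_end (apply 2% monthly interest)): balance=$1265.20 total_interest=$65.20
After 9 (month_end (apply 2% monthly interest)): balance=$1290.50 total_interest=$90.50
After 10 (deposit($100)): balance=$1390.50 total_interest=$90.50
After 11 (withdraw($100)): balance=$1290.50 total_interest=$90.50

Answer: 1290.50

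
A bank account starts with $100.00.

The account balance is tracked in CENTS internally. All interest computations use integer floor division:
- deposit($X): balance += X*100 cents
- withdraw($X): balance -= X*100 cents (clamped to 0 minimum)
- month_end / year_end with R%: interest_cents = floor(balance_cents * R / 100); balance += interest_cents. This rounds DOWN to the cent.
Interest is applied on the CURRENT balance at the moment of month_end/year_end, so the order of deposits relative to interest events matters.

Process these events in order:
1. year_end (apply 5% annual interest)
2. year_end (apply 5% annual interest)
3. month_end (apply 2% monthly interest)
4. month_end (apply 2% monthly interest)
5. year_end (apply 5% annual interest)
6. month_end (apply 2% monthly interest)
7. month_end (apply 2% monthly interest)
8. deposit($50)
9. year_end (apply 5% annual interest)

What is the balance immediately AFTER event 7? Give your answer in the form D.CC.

After 1 (year_end (apply 5% annual interest)): balance=$105.00 total_interest=$5.00
After 2 (year_end (apply 5% annual interest)): balance=$110.25 total_interest=$10.25
After 3 (month_end (apply 2% monthly interest)): balance=$112.45 total_interest=$12.45
After 4 (month_end (apply 2% monthly interest)): balance=$114.69 total_interest=$14.69
After 5 (year_end (apply 5% annual interest)): balance=$120.42 total_interest=$20.42
After 6 (month_end (apply 2% monthly interest)): balance=$122.82 total_interest=$22.82
After 7 (month_end (apply 2% monthly interest)): balance=$125.27 total_interest=$25.27

Answer: 125.27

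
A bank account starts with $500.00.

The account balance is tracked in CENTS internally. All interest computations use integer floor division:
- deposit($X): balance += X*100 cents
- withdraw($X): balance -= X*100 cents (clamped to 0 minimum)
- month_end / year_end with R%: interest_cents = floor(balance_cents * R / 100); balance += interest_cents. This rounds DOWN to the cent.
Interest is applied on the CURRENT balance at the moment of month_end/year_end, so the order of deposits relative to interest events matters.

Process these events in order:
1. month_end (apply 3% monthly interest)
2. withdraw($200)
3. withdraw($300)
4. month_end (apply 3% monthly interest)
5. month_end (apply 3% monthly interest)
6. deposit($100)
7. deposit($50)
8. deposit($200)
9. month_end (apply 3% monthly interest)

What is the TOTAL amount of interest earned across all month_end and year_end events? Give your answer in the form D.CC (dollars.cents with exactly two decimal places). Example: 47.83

Answer: 26.88

Derivation:
After 1 (month_end (apply 3% monthly interest)): balance=$515.00 total_interest=$15.00
After 2 (withdraw($200)): balance=$315.00 total_interest=$15.00
After 3 (withdraw($300)): balance=$15.00 total_interest=$15.00
After 4 (month_end (apply 3% monthly interest)): balance=$15.45 total_interest=$15.45
After 5 (month_end (apply 3% monthly interest)): balance=$15.91 total_interest=$15.91
After 6 (deposit($100)): balance=$115.91 total_interest=$15.91
After 7 (deposit($50)): balance=$165.91 total_interest=$15.91
After 8 (deposit($200)): balance=$365.91 total_interest=$15.91
After 9 (month_end (apply 3% monthly interest)): balance=$376.88 total_interest=$26.88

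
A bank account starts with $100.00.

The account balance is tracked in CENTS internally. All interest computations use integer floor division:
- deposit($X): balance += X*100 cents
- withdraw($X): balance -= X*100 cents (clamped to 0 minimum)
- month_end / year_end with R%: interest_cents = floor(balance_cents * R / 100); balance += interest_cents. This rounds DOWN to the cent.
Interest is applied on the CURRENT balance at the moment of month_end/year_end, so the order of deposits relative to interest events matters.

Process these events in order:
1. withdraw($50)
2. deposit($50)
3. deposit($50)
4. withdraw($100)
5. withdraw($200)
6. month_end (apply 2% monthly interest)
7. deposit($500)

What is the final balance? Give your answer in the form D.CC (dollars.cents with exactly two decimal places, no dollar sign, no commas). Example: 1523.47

After 1 (withdraw($50)): balance=$50.00 total_interest=$0.00
After 2 (deposit($50)): balance=$100.00 total_interest=$0.00
After 3 (deposit($50)): balance=$150.00 total_interest=$0.00
After 4 (withdraw($100)): balance=$50.00 total_interest=$0.00
After 5 (withdraw($200)): balance=$0.00 total_interest=$0.00
After 6 (month_end (apply 2% monthly interest)): balance=$0.00 total_interest=$0.00
After 7 (deposit($500)): balance=$500.00 total_interest=$0.00

Answer: 500.00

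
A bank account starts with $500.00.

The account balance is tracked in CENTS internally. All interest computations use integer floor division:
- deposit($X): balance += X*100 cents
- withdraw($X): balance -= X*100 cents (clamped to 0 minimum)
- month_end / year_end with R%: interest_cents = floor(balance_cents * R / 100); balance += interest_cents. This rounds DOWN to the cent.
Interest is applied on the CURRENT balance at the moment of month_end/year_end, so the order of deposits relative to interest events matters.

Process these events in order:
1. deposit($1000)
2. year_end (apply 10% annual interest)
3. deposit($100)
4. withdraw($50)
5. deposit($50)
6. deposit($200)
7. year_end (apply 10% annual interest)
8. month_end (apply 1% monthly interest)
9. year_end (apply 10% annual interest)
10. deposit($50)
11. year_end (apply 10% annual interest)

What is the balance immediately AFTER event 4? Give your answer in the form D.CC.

Answer: 1700.00

Derivation:
After 1 (deposit($1000)): balance=$1500.00 total_interest=$0.00
After 2 (year_end (apply 10% annual interest)): balance=$1650.00 total_interest=$150.00
After 3 (deposit($100)): balance=$1750.00 total_interest=$150.00
After 4 (withdraw($50)): balance=$1700.00 total_interest=$150.00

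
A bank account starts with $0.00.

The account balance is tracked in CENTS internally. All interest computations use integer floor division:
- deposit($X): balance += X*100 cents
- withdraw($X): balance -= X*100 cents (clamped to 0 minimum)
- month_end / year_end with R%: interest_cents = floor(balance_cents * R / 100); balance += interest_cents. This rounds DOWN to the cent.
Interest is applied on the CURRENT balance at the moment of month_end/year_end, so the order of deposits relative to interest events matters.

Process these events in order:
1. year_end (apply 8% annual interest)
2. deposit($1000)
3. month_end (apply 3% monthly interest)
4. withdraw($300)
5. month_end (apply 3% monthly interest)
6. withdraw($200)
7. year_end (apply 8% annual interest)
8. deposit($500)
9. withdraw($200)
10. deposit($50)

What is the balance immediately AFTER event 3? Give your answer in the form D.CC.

Answer: 1030.00

Derivation:
After 1 (year_end (apply 8% annual interest)): balance=$0.00 total_interest=$0.00
After 2 (deposit($1000)): balance=$1000.00 total_interest=$0.00
After 3 (month_end (apply 3% monthly interest)): balance=$1030.00 total_interest=$30.00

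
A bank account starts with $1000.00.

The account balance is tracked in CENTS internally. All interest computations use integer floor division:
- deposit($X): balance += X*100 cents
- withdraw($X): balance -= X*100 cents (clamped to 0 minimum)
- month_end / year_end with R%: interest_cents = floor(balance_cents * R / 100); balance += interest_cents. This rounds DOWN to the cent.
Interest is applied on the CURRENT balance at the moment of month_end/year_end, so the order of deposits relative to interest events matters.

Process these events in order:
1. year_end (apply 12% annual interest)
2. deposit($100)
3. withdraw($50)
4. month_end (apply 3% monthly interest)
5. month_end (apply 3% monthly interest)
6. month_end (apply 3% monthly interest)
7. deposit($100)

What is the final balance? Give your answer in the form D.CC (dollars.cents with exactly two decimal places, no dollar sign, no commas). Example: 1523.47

After 1 (year_end (apply 12% annual interest)): balance=$1120.00 total_interest=$120.00
After 2 (deposit($100)): balance=$1220.00 total_interest=$120.00
After 3 (withdraw($50)): balance=$1170.00 total_interest=$120.00
After 4 (month_end (apply 3% monthly interest)): balance=$1205.10 total_interest=$155.10
After 5 (month_end (apply 3% monthly interest)): balance=$1241.25 total_interest=$191.25
After 6 (month_end (apply 3% monthly interest)): balance=$1278.48 total_interest=$228.48
After 7 (deposit($100)): balance=$1378.48 total_interest=$228.48

Answer: 1378.48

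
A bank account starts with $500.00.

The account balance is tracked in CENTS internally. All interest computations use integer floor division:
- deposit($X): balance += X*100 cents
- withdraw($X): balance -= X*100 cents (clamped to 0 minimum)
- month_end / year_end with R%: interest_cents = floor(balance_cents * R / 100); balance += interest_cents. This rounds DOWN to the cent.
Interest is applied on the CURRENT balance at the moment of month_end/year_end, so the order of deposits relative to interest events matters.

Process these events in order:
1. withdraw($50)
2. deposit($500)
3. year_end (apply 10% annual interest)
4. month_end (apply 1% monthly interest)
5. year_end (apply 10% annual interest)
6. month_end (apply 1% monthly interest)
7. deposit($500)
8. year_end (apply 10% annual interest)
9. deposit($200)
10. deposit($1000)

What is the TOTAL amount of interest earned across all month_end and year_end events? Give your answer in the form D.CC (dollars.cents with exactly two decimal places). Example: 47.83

After 1 (withdraw($50)): balance=$450.00 total_interest=$0.00
After 2 (deposit($500)): balance=$950.00 total_interest=$0.00
After 3 (year_end (apply 10% annual interest)): balance=$1045.00 total_interest=$95.00
After 4 (month_end (apply 1% monthly interest)): balance=$1055.45 total_interest=$105.45
After 5 (year_end (apply 10% annual interest)): balance=$1160.99 total_interest=$210.99
After 6 (month_end (apply 1% monthly interest)): balance=$1172.59 total_interest=$222.59
After 7 (deposit($500)): balance=$1672.59 total_interest=$222.59
After 8 (year_end (apply 10% annual interest)): balance=$1839.84 total_interest=$389.84
After 9 (deposit($200)): balance=$2039.84 total_interest=$389.84
After 10 (deposit($1000)): balance=$3039.84 total_interest=$389.84

Answer: 389.84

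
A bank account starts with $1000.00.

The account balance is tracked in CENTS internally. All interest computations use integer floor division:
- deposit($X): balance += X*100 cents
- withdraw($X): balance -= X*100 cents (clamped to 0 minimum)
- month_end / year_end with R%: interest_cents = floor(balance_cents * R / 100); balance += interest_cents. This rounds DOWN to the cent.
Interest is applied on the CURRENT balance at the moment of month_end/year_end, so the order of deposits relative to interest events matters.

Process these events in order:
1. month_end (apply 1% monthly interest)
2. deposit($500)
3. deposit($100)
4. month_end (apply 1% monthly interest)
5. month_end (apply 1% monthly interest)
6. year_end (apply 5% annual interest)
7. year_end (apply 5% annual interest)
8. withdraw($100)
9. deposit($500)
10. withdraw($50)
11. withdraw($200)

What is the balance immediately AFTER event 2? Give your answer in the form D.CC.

Answer: 1510.00

Derivation:
After 1 (month_end (apply 1% monthly interest)): balance=$1010.00 total_interest=$10.00
After 2 (deposit($500)): balance=$1510.00 total_interest=$10.00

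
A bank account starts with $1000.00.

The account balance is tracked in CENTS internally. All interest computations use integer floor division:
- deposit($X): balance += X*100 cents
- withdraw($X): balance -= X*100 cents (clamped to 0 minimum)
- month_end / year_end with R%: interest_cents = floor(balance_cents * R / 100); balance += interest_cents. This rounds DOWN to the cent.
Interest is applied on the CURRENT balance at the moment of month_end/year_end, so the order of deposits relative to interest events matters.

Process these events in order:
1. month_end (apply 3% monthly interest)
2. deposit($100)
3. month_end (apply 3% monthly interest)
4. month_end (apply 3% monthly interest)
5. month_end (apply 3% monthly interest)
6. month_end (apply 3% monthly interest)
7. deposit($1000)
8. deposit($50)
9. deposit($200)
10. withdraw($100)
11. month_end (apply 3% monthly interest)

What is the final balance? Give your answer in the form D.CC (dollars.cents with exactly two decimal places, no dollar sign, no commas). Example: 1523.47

Answer: 2494.46

Derivation:
After 1 (month_end (apply 3% monthly interest)): balance=$1030.00 total_interest=$30.00
After 2 (deposit($100)): balance=$1130.00 total_interest=$30.00
After 3 (month_end (apply 3% monthly interest)): balance=$1163.90 total_interest=$63.90
After 4 (month_end (apply 3% monthly interest)): balance=$1198.81 total_interest=$98.81
After 5 (month_end (apply 3% monthly interest)): balance=$1234.77 total_interest=$134.77
After 6 (month_end (apply 3% monthly interest)): balance=$1271.81 total_interest=$171.81
After 7 (deposit($1000)): balance=$2271.81 total_interest=$171.81
After 8 (deposit($50)): balance=$2321.81 total_interest=$171.81
After 9 (deposit($200)): balance=$2521.81 total_interest=$171.81
After 10 (withdraw($100)): balance=$2421.81 total_interest=$171.81
After 11 (month_end (apply 3% monthly interest)): balance=$2494.46 total_interest=$244.46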